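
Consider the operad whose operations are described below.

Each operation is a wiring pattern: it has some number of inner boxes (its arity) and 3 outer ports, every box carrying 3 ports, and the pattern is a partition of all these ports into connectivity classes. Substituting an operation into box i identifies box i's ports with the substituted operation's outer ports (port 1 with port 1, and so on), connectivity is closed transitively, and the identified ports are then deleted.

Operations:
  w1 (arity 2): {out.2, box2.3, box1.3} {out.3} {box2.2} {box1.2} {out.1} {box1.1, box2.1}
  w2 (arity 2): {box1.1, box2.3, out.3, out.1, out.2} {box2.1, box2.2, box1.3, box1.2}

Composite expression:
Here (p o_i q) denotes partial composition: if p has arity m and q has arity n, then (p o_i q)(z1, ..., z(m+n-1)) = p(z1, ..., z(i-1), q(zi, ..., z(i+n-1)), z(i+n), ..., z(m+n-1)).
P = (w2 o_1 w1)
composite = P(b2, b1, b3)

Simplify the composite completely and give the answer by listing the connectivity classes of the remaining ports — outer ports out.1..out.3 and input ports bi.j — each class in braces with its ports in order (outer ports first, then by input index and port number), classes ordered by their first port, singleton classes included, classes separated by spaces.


Reachability decides: close wires over w2-identified ports.
after w1, the pattern on (b2, b1) reads {out.1} {out.2, b1.3, b2.3} {out.3} {b1.1, b2.1} {b1.2} {b2.2} (out.j = its outer ports)
after w2, the pattern on (b2, b1, b3) reads {out.1, out.2, out.3, b3.3} {b1.1, b2.1} {b1.2} {b1.3, b2.3, b3.1, b3.2} {b2.2} (out.j = its outer ports)

{out.1, out.2, out.3, b3.3} {b1.1, b2.1} {b1.2} {b1.3, b2.3, b3.1, b3.2} {b2.2}


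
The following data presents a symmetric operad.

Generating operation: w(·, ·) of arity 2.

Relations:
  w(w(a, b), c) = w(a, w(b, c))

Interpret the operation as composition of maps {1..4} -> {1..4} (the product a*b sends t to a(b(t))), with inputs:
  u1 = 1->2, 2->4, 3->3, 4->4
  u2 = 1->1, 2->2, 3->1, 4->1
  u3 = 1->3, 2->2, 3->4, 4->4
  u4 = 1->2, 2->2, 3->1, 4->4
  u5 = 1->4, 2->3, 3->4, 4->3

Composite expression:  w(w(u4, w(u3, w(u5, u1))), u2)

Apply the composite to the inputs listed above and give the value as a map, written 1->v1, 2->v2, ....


1->4, 2->4, 3->4, 4->4

w(u5, u1) = 1->3, 2->3, 3->4, 4->3
w(u3, w(u5, u1)) = 1->4, 2->4, 3->4, 4->4
w(u4, w(u3, w(u5, u1))) = 1->4, 2->4, 3->4, 4->4
w(w(u4, w(u3, w(u5, u1))), u2) = 1->4, 2->4, 3->4, 4->4


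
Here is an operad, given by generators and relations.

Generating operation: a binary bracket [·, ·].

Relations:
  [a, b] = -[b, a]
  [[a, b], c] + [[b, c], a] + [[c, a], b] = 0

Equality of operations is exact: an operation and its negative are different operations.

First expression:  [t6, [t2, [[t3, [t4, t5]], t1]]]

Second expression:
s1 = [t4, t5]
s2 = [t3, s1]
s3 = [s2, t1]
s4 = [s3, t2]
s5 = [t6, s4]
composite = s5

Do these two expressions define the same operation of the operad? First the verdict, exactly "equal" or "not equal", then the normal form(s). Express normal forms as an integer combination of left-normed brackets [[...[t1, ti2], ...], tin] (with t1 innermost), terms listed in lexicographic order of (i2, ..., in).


In normal form, the first expression is -[[[[[t1, t3], t4], t5], t2], t6] + [[[[[t1, t3], t5], t4], t2], t6] + [[[[[t1, t4], t5], t3], t2], t6] - [[[[[t1, t5], t4], t3], t2], t6]
In normal form, the second expression is [[[[[t1, t3], t4], t5], t2], t6] - [[[[[t1, t3], t5], t4], t2], t6] - [[[[[t1, t4], t5], t3], t2], t6] + [[[[[t1, t5], t4], t3], t2], t6]
No match — not equal.

not equal; the first gives -[[[[[t1, t3], t4], t5], t2], t6] + [[[[[t1, t3], t5], t4], t2], t6] + [[[[[t1, t4], t5], t3], t2], t6] - [[[[[t1, t5], t4], t3], t2], t6] and the second [[[[[t1, t3], t4], t5], t2], t6] - [[[[[t1, t3], t5], t4], t2], t6] - [[[[[t1, t4], t5], t3], t2], t6] + [[[[[t1, t5], t4], t3], t2], t6]


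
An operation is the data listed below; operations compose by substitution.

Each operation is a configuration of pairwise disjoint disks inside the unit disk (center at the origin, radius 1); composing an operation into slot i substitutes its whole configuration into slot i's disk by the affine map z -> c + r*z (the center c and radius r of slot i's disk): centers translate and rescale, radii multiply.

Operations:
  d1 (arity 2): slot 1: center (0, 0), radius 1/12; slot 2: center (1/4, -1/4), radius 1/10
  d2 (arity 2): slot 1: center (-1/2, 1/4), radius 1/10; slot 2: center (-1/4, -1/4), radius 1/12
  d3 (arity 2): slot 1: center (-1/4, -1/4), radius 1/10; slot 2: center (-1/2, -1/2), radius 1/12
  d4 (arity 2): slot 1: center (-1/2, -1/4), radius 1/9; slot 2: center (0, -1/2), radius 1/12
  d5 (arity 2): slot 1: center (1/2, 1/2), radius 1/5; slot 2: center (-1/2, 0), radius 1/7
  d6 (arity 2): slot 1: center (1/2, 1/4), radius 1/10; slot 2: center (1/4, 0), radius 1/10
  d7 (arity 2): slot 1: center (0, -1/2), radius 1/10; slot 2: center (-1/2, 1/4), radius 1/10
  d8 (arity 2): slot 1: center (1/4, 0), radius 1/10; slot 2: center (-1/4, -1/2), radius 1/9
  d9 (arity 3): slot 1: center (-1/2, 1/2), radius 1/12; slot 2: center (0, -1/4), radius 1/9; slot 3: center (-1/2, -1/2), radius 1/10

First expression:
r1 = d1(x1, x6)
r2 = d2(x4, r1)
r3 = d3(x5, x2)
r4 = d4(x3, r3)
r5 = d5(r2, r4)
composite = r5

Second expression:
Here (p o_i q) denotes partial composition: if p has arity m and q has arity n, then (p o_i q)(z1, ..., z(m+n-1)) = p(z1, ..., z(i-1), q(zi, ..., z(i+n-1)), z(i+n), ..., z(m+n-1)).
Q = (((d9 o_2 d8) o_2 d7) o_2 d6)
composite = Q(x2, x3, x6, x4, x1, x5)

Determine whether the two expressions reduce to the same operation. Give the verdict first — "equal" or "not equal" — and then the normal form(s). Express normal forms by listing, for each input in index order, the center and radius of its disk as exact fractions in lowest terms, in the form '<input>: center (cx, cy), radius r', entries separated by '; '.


The first expression, normalized: x1: center (9/20, 9/20), radius 1/720; x2: center (-85/168, -13/168), radius 1/1008; x3: center (-4/7, -1/28), radius 1/63; x4: center (2/5, 11/20), radius 1/50; x5: center (-169/336, -25/336), radius 1/840; x6: center (109/240, 107/240), radius 1/600
The second expression, normalized: x1: center (-1/36, -11/36), radius 1/81; x2: center (-1/2, 1/2), radius 1/12; x3: center (17/600, -919/3600), radius 1/9000; x4: center (1/45, -89/360), radius 1/900; x5: center (-1/2, -1/2), radius 1/10; x6: center (101/3600, -23/90), radius 1/9000
The forms do not match — not equal.

not equal — first x1: center (9/20, 9/20), radius 1/720; x2: center (-85/168, -13/168), radius 1/1008; x3: center (-4/7, -1/28), radius 1/63; x4: center (2/5, 11/20), radius 1/50; x5: center (-169/336, -25/336), radius 1/840; x6: center (109/240, 107/240), radius 1/600, second x1: center (-1/36, -11/36), radius 1/81; x2: center (-1/2, 1/2), radius 1/12; x3: center (17/600, -919/3600), radius 1/9000; x4: center (1/45, -89/360), radius 1/900; x5: center (-1/2, -1/2), radius 1/10; x6: center (101/3600, -23/90), radius 1/9000


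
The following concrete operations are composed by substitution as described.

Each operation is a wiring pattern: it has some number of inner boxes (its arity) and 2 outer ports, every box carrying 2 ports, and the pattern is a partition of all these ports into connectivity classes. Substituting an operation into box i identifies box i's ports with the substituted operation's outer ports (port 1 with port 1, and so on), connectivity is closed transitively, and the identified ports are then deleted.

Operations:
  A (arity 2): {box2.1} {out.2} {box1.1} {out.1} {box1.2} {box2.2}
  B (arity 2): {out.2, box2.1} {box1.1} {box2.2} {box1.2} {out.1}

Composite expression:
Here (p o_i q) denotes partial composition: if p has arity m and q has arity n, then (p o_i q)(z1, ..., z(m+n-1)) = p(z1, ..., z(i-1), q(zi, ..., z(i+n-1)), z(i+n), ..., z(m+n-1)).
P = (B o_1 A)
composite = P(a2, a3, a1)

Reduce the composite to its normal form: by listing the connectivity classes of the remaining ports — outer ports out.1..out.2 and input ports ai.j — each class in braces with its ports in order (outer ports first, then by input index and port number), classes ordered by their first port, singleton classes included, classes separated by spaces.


{out.1} {out.2, a1.1} {a1.2} {a2.1} {a2.2} {a3.1} {a3.2}


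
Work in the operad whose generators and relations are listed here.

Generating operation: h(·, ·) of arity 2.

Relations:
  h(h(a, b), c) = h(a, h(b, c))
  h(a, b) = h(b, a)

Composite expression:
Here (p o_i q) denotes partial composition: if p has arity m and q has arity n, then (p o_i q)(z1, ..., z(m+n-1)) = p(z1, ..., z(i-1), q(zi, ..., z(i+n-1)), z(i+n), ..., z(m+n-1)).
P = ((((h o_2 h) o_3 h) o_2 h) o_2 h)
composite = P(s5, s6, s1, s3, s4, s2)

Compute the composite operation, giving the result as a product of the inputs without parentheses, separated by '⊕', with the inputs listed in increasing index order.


s1 ⊕ s2 ⊕ s3 ⊕ s4 ⊕ s5 ⊕ s6

Shape and order are irrelevant to h; the s-input set decides.
h(s6, s1) unparenthesizes to s6 ⊕ s1
h(h(s6, s1), s3) unparenthesizes to s6 ⊕ s1 ⊕ s3
h(s4, s2) unparenthesizes to s4 ⊕ s2
h(h(h(s6, s1), s3), h(s4, s2)) unparenthesizes to s6 ⊕ s1 ⊕ s3 ⊕ s4 ⊕ s2
h(s5, h(h(h(s6, s1), s3), h(s4, s2))) unparenthesizes to s5 ⊕ s6 ⊕ s1 ⊕ s3 ⊕ s4 ⊕ s2
putting the inputs in ascending order: s1 ⊕ s2 ⊕ s3 ⊕ s4 ⊕ s5 ⊕ s6


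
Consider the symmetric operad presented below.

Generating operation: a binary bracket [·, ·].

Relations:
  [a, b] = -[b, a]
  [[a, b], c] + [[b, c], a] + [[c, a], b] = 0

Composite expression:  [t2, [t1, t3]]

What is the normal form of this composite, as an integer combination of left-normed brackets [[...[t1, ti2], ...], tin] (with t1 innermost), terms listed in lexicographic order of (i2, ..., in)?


-[[t1, t3], t2]

Expand each bracket as ab - ba; the t1-initial words give the coefficients.
Composite bracket: [t2, [t1, t3]]
Under [a, b] = ab - ba we get 4 signed associative words (2^2 = 4).
Words beginning with t1 determine it all:
  from t1t3t2, sign -1: term -[[t1, t3], t2]


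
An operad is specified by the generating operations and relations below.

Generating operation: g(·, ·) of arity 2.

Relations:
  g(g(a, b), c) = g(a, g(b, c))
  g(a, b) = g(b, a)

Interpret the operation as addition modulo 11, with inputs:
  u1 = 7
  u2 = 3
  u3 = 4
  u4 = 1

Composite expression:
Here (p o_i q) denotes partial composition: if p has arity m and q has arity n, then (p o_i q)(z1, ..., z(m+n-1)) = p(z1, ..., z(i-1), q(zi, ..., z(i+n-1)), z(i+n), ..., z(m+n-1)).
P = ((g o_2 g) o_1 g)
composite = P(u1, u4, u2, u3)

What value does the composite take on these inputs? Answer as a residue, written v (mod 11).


4 (mod 11)

g(u1, u4) = 8
g(u2, u3) = 7
g(g(u1, u4), g(u2, u3)) = 4


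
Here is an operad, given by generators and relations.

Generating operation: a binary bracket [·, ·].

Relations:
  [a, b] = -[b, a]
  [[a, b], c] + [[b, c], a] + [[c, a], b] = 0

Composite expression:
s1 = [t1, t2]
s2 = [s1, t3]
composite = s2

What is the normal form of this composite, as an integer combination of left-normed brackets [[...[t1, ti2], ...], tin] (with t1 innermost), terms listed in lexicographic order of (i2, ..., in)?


[[t1, t2], t3]


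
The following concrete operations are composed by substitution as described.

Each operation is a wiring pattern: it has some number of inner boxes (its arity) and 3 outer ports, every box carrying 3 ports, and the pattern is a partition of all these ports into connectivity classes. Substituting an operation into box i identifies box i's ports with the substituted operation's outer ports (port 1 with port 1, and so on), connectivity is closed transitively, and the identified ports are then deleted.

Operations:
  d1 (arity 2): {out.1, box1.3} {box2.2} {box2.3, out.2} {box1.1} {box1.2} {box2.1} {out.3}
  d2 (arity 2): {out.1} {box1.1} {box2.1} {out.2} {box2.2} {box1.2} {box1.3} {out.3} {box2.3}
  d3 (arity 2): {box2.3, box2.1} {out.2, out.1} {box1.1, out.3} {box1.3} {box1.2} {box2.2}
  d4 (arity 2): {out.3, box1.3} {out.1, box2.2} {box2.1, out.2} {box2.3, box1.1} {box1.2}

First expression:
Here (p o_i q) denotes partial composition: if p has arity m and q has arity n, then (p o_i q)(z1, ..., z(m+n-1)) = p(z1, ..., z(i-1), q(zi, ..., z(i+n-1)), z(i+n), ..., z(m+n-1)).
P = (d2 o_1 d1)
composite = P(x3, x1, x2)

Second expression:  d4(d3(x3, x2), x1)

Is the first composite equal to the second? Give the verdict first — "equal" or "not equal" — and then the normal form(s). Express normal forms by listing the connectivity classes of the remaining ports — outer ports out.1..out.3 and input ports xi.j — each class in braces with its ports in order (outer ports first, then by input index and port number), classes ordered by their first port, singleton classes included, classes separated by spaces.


not equal: they reduce to {out.1} {out.2} {out.3} {x1.1} {x1.2} {x1.3} {x2.1} {x2.2} {x2.3} {x3.1} {x3.2} {x3.3} and {out.1, x1.2} {out.2, x1.1} {out.3, x3.1} {x1.3} {x2.1, x2.3} {x2.2} {x3.2} {x3.3}

The first expression reduces to {out.1} {out.2} {out.3} {x1.1} {x1.2} {x1.3} {x2.1} {x2.2} {x2.3} {x3.1} {x3.2} {x3.3}
The second expression reduces to {out.1, x1.2} {out.2, x1.1} {out.3, x3.1} {x1.3} {x2.1, x2.3} {x2.2} {x3.2} {x3.3}
Distinct normal forms: not equal.


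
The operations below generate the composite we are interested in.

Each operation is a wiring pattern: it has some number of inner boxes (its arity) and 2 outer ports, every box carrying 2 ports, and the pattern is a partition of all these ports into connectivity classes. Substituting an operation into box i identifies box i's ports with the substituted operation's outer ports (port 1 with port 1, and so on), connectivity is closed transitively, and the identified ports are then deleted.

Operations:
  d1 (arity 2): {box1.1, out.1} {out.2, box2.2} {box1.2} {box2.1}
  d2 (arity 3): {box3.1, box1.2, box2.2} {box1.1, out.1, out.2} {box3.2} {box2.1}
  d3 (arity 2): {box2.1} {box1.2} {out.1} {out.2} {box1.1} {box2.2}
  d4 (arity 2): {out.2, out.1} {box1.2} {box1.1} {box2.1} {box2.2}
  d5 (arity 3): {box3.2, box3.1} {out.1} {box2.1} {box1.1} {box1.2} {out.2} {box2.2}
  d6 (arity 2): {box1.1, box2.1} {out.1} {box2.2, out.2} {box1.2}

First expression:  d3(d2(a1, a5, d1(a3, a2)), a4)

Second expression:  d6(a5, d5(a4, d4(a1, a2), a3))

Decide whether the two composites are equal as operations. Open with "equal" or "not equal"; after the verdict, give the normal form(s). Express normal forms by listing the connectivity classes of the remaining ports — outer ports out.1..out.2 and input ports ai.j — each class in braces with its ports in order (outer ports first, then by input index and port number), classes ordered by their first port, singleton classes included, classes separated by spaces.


not equal: they reduce to {out.1} {out.2} {a1.1} {a1.2, a3.1, a5.2} {a2.1} {a2.2} {a3.2} {a4.1} {a4.2} {a5.1} and {out.1} {out.2} {a1.1} {a1.2} {a2.1} {a2.2} {a3.1, a3.2} {a4.1} {a4.2} {a5.1} {a5.2}

The first composite normalizes to {out.1} {out.2} {a1.1} {a1.2, a3.1, a5.2} {a2.1} {a2.2} {a3.2} {a4.1} {a4.2} {a5.1}
The second composite normalizes to {out.1} {out.2} {a1.1} {a1.2} {a2.1} {a2.2} {a3.1, a3.2} {a4.1} {a4.2} {a5.1} {a5.2}
Different reductions; not equal.


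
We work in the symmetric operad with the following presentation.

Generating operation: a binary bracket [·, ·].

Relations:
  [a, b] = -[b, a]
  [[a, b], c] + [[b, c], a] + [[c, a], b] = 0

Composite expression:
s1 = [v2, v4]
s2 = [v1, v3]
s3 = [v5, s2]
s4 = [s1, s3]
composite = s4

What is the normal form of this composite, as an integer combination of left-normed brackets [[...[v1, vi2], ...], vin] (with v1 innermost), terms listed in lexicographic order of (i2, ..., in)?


[[[[v1, v3], v5], v2], v4] - [[[[v1, v3], v5], v4], v2]

In the tensor algebra, words opening v1 carry the v1-anchored form.
Composite bracket: [[v2, v4], [v5, [v1, v3]]]
Under [a, b] = ab - ba we get 16 signed associative words (2^4 = 16).
Words beginning with v1 determine it all:
  v1v3v5v2v4 (sign +1) contributes +[[[[v1, v3], v5], v2], v4]
  v1v3v5v4v2 (sign -1) contributes -[[[[v1, v3], v5], v4], v2]


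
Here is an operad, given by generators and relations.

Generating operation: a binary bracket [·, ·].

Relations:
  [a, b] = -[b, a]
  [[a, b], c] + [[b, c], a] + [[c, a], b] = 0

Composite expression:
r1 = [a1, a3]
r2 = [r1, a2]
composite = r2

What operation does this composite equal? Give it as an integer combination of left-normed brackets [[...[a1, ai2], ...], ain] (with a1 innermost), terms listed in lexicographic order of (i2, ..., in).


Antisymmetry and Jacobi reduce to a1-anchored left-normed brackets.
Composite bracket: [[a1, a3], a2]
Under [a, b] = ab - ba we get 4 signed associative words (2^2 = 4).
Words beginning with a1 determine it all:
  the word a1a3a2 carries sign +1 and contributes +[[a1, a3], a2]

[[a1, a3], a2]


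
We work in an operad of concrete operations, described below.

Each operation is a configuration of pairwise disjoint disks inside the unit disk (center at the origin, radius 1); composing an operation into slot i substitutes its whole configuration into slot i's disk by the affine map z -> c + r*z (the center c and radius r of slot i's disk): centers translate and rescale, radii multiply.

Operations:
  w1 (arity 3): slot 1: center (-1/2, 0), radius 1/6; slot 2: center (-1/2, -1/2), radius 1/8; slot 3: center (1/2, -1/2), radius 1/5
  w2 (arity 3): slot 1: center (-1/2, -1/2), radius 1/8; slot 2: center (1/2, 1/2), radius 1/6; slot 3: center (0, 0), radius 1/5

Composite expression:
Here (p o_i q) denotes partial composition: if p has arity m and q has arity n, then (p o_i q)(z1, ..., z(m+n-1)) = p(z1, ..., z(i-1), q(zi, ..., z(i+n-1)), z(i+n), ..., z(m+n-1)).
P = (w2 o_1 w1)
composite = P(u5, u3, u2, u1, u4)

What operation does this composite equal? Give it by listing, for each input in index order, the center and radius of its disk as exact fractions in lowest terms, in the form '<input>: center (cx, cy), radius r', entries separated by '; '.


u1: center (1/2, 1/2), radius 1/6; u2: center (-7/16, -9/16), radius 1/40; u3: center (-9/16, -9/16), radius 1/64; u4: center (0, 0), radius 1/5; u5: center (-9/16, -1/2), radius 1/48

Only the slot chain above each u matters under w2; compose those maps.
for u5, the 2-step affine chain lands on center (-9/16, -1/2), radius 1/48
for u3, the 2-step affine chain lands on center (-9/16, -9/16), radius 1/64
for u2, the 2-step affine chain lands on center (-7/16, -9/16), radius 1/40
for u1, the 1-step affine chain lands on center (1/2, 1/2), radius 1/6
for u4, the 1-step affine chain lands on center (0, 0), radius 1/5


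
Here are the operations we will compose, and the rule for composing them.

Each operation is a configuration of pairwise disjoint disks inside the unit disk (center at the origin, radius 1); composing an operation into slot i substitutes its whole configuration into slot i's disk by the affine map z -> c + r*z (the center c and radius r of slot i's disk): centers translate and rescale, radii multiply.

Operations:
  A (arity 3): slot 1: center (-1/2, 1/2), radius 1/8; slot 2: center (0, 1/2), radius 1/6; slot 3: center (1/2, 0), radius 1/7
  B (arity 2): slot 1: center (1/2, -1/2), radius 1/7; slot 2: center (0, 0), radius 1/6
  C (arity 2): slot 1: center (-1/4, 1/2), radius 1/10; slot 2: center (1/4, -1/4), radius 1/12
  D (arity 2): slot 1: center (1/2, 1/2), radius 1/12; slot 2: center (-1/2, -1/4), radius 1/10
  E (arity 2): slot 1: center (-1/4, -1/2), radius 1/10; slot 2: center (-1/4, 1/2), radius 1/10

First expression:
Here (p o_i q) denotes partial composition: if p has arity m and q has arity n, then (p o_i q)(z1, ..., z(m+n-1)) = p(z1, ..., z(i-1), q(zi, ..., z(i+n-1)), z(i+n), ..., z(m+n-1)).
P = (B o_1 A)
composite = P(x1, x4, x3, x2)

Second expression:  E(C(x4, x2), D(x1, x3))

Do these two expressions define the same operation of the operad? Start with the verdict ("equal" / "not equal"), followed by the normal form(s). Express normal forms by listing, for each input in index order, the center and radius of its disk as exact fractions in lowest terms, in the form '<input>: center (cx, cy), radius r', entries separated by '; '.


The first expression reduces to x1: center (3/7, -3/7), radius 1/56; x2: center (0, 0), radius 1/6; x3: center (4/7, -1/2), radius 1/49; x4: center (1/2, -3/7), radius 1/42
The second expression reduces to x1: center (-1/5, 11/20), radius 1/120; x2: center (-9/40, -21/40), radius 1/120; x3: center (-3/10, 19/40), radius 1/100; x4: center (-11/40, -9/20), radius 1/100
The forms do not match — not equal.

not equal — first x1: center (3/7, -3/7), radius 1/56; x2: center (0, 0), radius 1/6; x3: center (4/7, -1/2), radius 1/49; x4: center (1/2, -3/7), radius 1/42, second x1: center (-1/5, 11/20), radius 1/120; x2: center (-9/40, -21/40), radius 1/120; x3: center (-3/10, 19/40), radius 1/100; x4: center (-11/40, -9/20), radius 1/100


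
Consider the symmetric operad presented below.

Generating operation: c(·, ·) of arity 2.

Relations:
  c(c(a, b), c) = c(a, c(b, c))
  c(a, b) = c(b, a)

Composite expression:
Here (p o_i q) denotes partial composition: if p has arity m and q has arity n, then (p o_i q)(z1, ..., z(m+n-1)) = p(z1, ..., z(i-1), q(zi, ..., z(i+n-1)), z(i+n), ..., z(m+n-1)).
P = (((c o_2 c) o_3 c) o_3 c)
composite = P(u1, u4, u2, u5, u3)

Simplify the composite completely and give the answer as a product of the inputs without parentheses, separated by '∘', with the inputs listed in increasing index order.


u1 ∘ u2 ∘ u3 ∘ u4 ∘ u5

Shape and order are irrelevant to c; the u-input set decides.
c(u2, u5) flattens to u2 ∘ u5
c(c(u2, u5), u3) flattens to u2 ∘ u5 ∘ u3
c(u4, c(c(u2, u5), u3)) flattens to u4 ∘ u2 ∘ u5 ∘ u3
c(u1, c(u4, c(c(u2, u5), u3))) flattens to u1 ∘ u4 ∘ u2 ∘ u5 ∘ u3
rearranged into index order: u1 ∘ u2 ∘ u3 ∘ u4 ∘ u5


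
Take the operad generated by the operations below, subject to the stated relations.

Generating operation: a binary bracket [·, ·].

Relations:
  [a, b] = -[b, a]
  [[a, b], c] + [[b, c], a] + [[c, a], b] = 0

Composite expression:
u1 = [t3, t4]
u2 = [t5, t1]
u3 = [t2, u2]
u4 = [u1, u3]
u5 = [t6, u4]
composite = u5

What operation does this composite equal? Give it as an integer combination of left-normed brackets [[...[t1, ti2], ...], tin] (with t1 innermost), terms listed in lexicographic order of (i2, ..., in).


[[[[[t1, t5], t2], t3], t4], t6] - [[[[[t1, t5], t2], t4], t3], t6]

A multilinear Lie element is pinned by t1-initial words (t1 innermost).
Composite bracket: [t6, [[t3, t4], [t2, [t5, t1]]]]
Expanding via [a, b] = ab - ba: 32 signed words (2^5 = 32).
Only words starting with t1 matter:
  sign of t1t5t2t3t4t6 is +1, so it contributes +[[[[[t1, t5], t2], t3], t4], t6]
  sign of t1t5t2t4t3t6 is -1, so it contributes -[[[[[t1, t5], t2], t4], t3], t6]


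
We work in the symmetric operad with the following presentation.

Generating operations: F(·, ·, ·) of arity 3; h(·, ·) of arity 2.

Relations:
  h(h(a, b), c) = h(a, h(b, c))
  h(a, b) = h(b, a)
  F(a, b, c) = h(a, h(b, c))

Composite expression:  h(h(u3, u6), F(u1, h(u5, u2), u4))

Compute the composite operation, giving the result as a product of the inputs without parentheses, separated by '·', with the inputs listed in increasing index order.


With h associative and commutative, the u-input set is all that matters.
h(u3, u6) collapses to u3 · u6
h(u5, u2) collapses to u5 · u2
F(u1, h(u5, u2), u4) collapses to u1 · u5 · u2 · u4
h(h(u3, u6), F(u1, h(u5, u2), u4)) collapses to u3 · u6 · u1 · u5 · u2 · u4
rearranged into index order: u1 · u2 · u3 · u4 · u5 · u6

u1 · u2 · u3 · u4 · u5 · u6


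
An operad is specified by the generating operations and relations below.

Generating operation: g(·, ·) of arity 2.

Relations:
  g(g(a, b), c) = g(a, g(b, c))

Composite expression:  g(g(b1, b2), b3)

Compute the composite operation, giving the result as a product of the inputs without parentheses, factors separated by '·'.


b1 · b2 · b3

Every regrouping of g is equal, so read the b-inputs in written order.
g(b1, b2) spells out as b1 · b2
g(g(b1, b2), b3) spells out as b1 · b2 · b3


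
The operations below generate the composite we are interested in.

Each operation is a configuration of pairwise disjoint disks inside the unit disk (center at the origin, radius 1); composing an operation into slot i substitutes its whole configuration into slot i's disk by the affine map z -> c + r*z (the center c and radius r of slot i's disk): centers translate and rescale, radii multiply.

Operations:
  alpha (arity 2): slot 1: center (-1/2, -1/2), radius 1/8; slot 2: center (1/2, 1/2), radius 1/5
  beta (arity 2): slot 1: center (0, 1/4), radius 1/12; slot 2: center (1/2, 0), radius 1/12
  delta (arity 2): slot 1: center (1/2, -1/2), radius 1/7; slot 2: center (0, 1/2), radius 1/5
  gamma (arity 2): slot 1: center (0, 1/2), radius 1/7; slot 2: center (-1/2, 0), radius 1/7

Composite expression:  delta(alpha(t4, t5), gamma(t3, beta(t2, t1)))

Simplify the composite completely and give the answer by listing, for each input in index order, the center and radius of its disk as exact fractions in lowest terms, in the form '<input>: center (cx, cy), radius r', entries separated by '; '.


t1: center (-3/35, 1/2), radius 1/420; t2: center (-1/10, 71/140), radius 1/420; t3: center (0, 3/5), radius 1/35; t4: center (3/7, -4/7), radius 1/56; t5: center (4/7, -3/7), radius 1/35

Follow each t-input down from delta: c' goes to c + r*c', radius to r*r'.
t4 passes through 2 substitutions, ending at center (3/7, -4/7), radius 1/56
t5 passes through 2 substitutions, ending at center (4/7, -3/7), radius 1/35
t3 passes through 2 substitutions, ending at center (0, 3/5), radius 1/35
t2 passes through 3 substitutions, ending at center (-1/10, 71/140), radius 1/420
t1 passes through 3 substitutions, ending at center (-3/35, 1/2), radius 1/420


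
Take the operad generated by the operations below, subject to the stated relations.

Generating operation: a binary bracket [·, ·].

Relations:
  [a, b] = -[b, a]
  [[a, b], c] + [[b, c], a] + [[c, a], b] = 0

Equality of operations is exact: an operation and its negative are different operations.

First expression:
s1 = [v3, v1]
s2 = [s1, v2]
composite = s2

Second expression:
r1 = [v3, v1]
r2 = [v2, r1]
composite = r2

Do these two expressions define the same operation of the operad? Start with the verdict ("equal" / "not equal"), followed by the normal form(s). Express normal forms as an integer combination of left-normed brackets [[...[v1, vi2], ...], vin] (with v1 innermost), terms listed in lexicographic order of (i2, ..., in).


not equal: they reduce to -[[v1, v3], v2] and [[v1, v3], v2]


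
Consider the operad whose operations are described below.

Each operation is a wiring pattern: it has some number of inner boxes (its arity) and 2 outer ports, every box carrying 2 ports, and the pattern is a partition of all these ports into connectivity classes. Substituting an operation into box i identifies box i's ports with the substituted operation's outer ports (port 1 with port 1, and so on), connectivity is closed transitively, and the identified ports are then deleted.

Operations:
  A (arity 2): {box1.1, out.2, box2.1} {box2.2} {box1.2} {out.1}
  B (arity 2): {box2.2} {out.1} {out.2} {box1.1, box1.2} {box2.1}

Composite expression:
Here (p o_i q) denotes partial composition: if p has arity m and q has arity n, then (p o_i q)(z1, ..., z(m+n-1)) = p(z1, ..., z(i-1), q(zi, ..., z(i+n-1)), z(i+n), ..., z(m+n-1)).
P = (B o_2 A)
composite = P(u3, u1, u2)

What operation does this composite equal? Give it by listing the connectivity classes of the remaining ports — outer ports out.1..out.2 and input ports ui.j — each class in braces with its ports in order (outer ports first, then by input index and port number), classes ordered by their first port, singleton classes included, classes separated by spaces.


Connectivity passes through glued B-boundaries; trace each wire chain.
the subtree at A composes to {out.1} {out.2, u1.1, u2.1} {u1.2} {u2.2} on (u1, u2); out.j = own outer ports
the subtree at B composes to {out.1} {out.2} {u1.1, u2.1} {u1.2} {u2.2} {u3.1, u3.2} on (u3, u1, u2); out.j = own outer ports

{out.1} {out.2} {u1.1, u2.1} {u1.2} {u2.2} {u3.1, u3.2}


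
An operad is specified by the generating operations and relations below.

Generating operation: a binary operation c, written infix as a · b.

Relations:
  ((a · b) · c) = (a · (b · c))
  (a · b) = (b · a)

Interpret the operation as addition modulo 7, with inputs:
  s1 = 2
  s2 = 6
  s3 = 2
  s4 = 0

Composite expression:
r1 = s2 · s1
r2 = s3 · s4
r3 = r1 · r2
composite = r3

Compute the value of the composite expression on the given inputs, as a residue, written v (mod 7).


3 (mod 7)

(s2 · s1) = 1
(s3 · s4) = 2
((s2 · s1) · (s3 · s4)) = 3


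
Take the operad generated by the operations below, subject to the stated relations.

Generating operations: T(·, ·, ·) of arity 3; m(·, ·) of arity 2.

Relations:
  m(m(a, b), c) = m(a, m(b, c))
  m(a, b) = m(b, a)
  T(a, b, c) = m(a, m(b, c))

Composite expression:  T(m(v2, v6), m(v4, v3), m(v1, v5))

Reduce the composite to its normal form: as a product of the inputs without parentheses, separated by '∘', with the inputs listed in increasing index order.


Any arrangement under T is one operation, so sort the v-inputs.
m(v2, v6) reduces to v2 ∘ v6
m(v4, v3) reduces to v4 ∘ v3
m(v1, v5) reduces to v1 ∘ v5
T(m(v2, v6), m(v4, v3), m(v1, v5)) reduces to v2 ∘ v6 ∘ v4 ∘ v3 ∘ v1 ∘ v5
commutativity sorts the factors: v1 ∘ v2 ∘ v3 ∘ v4 ∘ v5 ∘ v6

v1 ∘ v2 ∘ v3 ∘ v4 ∘ v5 ∘ v6


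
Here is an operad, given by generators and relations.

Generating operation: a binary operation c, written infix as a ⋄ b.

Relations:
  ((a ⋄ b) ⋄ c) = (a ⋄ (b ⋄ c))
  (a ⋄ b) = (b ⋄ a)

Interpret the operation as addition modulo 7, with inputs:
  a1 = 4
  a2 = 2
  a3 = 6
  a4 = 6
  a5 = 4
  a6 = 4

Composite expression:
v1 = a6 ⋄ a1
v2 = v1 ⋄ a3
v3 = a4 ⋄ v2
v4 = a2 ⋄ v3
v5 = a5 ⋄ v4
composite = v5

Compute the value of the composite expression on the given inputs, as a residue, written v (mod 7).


(a6 ⋄ a1) = 1
((a6 ⋄ a1) ⋄ a3) = 0
(a4 ⋄ ((a6 ⋄ a1) ⋄ a3)) = 6
(a2 ⋄ (a4 ⋄ ((a6 ⋄ a1) ⋄ a3))) = 1
(a5 ⋄ (a2 ⋄ (a4 ⋄ ((a6 ⋄ a1) ⋄ a3)))) = 5

5 (mod 7)


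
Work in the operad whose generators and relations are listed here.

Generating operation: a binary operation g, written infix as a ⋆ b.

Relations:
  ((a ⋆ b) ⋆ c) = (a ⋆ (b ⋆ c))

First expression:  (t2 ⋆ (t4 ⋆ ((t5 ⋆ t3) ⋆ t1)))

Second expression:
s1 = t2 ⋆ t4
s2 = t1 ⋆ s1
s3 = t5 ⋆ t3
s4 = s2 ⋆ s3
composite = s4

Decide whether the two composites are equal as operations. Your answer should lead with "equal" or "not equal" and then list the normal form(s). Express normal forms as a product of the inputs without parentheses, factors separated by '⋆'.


not equal; first: t2 ⋆ t4 ⋆ t5 ⋆ t3 ⋆ t1; second: t1 ⋆ t2 ⋆ t4 ⋆ t5 ⋆ t3

The first composite normalizes to t2 ⋆ t4 ⋆ t5 ⋆ t3 ⋆ t1
The second composite normalizes to t1 ⋆ t2 ⋆ t4 ⋆ t5 ⋆ t3
Distinct normal forms: not equal.


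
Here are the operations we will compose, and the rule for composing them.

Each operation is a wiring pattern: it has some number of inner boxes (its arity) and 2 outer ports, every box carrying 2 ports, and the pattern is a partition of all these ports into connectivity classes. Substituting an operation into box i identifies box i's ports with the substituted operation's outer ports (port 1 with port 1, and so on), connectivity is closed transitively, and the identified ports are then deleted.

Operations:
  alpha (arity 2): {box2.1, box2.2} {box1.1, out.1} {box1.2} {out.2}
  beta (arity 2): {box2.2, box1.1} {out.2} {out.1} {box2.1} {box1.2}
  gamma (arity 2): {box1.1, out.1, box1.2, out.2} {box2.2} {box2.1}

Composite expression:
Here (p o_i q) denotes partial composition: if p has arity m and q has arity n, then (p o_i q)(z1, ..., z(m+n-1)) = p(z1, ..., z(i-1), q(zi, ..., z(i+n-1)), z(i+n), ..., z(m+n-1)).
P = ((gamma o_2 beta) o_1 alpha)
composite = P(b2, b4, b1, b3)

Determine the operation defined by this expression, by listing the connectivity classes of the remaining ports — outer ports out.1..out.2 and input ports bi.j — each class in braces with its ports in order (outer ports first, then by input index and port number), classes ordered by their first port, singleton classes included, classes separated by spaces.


Reachability decides: close wires over gamma-identified ports.
alpha over (b2, b4) gives {out.1, b2.1} {out.2} {b2.2} {b4.1, b4.2}, out.j being that stage's outer ports
beta over (b1, b3) gives {out.1} {out.2} {b1.1, b3.2} {b1.2} {b3.1}, out.j being that stage's outer ports
gamma over (b2, b4, b1, b3) gives {out.1, out.2, b2.1} {b1.1, b3.2} {b1.2} {b2.2} {b3.1} {b4.1, b4.2}, out.j being that stage's outer ports

{out.1, out.2, b2.1} {b1.1, b3.2} {b1.2} {b2.2} {b3.1} {b4.1, b4.2}


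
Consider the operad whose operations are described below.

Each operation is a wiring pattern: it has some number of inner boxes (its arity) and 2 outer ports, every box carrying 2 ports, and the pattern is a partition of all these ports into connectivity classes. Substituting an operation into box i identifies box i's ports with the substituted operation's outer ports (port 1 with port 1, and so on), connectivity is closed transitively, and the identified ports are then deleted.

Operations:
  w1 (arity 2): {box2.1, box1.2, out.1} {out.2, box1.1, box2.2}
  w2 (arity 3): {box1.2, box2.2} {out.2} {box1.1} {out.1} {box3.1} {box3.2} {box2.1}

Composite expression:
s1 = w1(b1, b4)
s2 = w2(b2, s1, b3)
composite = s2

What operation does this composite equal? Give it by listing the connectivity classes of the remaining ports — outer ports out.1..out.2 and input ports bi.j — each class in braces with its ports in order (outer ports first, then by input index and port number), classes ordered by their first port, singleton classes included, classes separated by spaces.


Substituting into w2 glues patterns; closure does the rest.
the subtree at w1 composes to {out.1, b1.2, b4.1} {out.2, b1.1, b4.2} on (b1, b4); out.j = own outer ports
the subtree at w2 composes to {out.1} {out.2} {b1.1, b2.2, b4.2} {b1.2, b4.1} {b2.1} {b3.1} {b3.2} on (b2, b1, b4, b3); out.j = own outer ports

{out.1} {out.2} {b1.1, b2.2, b4.2} {b1.2, b4.1} {b2.1} {b3.1} {b3.2}


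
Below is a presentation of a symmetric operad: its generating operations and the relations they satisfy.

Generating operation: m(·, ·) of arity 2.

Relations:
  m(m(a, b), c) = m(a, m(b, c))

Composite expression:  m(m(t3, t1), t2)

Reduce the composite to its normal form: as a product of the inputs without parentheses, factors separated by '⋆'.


t3 ⋆ t1 ⋆ t2


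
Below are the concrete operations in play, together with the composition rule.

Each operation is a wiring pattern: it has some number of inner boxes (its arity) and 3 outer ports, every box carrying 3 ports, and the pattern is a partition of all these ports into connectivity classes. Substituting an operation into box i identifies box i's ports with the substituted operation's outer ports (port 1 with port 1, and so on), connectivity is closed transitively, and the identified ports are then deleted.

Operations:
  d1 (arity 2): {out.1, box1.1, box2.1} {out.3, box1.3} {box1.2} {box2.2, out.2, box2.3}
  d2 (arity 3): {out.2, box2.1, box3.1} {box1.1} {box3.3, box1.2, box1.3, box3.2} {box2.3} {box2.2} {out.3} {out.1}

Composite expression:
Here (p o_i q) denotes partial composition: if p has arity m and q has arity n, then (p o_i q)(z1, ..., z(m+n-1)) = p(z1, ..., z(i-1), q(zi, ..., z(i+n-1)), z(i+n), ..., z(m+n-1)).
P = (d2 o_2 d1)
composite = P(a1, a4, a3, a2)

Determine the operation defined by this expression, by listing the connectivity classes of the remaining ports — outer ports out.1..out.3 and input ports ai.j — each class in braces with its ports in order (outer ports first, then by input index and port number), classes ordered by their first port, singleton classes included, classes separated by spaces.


{out.1} {out.2, a2.1, a3.1, a4.1} {out.3} {a1.1} {a1.2, a1.3, a2.2, a2.3} {a3.2, a3.3} {a4.2} {a4.3}


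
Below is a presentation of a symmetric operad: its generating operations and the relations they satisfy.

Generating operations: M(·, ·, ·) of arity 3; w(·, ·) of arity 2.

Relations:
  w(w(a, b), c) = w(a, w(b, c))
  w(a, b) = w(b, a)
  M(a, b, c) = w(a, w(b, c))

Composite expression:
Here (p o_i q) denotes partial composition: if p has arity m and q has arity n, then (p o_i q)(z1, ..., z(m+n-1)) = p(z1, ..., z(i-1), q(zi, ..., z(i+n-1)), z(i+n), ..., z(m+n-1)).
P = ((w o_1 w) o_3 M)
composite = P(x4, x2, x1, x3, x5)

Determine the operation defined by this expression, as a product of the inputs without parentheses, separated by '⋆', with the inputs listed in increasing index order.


With w associative and commutative, the x-input set is all that matters.
w(x4, x2) flattens to x4 ⋆ x2
M(x1, x3, x5) flattens to x1 ⋆ x3 ⋆ x5
w(w(x4, x2), M(x1, x3, x5)) flattens to x4 ⋆ x2 ⋆ x1 ⋆ x3 ⋆ x5
sorting the factors by input index: x1 ⋆ x2 ⋆ x3 ⋆ x4 ⋆ x5

x1 ⋆ x2 ⋆ x3 ⋆ x4 ⋆ x5


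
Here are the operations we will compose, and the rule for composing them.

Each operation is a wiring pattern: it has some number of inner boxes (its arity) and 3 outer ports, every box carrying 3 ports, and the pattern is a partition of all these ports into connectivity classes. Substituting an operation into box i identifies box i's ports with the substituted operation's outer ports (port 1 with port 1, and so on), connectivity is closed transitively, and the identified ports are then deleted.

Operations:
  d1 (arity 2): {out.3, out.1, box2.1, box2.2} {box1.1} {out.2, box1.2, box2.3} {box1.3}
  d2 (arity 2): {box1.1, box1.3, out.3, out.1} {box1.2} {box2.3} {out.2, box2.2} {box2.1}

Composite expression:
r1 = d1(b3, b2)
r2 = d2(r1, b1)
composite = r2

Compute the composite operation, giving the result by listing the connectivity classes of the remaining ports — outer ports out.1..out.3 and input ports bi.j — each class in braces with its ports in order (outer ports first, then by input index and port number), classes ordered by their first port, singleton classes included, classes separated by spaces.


{out.1, out.3, b2.1, b2.2} {out.2, b1.2} {b1.1} {b1.3} {b2.3, b3.2} {b3.1} {b3.3}

Reachability decides: close wires over d2-identified ports.
composing d1 on (b3, b2), with out.j its own outer ports: {out.1, out.3, b2.1, b2.2} {out.2, b2.3, b3.2} {b3.1} {b3.3}
composing d2 on (b3, b2, b1), with out.j its own outer ports: {out.1, out.3, b2.1, b2.2} {out.2, b1.2} {b1.1} {b1.3} {b2.3, b3.2} {b3.1} {b3.3}


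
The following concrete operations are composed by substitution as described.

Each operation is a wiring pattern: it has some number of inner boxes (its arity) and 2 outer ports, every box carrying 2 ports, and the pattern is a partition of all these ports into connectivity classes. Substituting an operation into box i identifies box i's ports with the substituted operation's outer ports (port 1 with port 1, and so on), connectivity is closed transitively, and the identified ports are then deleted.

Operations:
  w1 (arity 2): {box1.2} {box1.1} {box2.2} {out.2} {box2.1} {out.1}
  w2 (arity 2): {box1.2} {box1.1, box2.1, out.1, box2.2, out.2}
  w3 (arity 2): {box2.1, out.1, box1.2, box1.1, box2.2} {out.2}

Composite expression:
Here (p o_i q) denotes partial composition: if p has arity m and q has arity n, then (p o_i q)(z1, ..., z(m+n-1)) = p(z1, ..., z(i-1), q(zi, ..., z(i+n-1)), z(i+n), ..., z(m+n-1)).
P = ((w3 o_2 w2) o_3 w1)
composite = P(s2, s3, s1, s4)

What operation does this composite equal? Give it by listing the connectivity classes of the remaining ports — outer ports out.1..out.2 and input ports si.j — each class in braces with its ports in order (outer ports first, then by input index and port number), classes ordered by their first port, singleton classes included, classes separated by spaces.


{out.1, s2.1, s2.2, s3.1} {out.2} {s1.1} {s1.2} {s3.2} {s4.1} {s4.2}

After gluing at w3, chains via deleted ports link the s-ports.
through w1, on inputs (s1, s4): {out.1} {out.2} {s1.1} {s1.2} {s4.1} {s4.2} (out.j = stage outer ports)
through w2, on inputs (s3, s1, s4): {out.1, out.2, s3.1} {s1.1} {s1.2} {s3.2} {s4.1} {s4.2} (out.j = stage outer ports)
through w3, on inputs (s2, s3, s1, s4): {out.1, s2.1, s2.2, s3.1} {out.2} {s1.1} {s1.2} {s3.2} {s4.1} {s4.2} (out.j = stage outer ports)
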